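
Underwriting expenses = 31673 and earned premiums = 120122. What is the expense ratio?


Expense ratio = expenses / premiums
= 31673 / 120122
= 0.2637


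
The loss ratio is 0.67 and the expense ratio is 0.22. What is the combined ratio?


Combined ratio = loss ratio + expense ratio
= 0.67 + 0.22
= 0.89


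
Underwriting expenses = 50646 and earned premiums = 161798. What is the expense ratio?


Expense ratio = expenses / premiums
= 50646 / 161798
= 0.313


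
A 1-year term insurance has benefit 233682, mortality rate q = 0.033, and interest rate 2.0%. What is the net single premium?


NSP = benefit * q * v
v = 1/(1+i) = 0.980392
NSP = 233682 * 0.033 * 0.980392
= 7560.3


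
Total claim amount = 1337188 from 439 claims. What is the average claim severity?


severity = total / number
= 1337188 / 439
= 3045.9863


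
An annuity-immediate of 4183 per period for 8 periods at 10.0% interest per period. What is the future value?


FV = PMT * ((1+i)^n - 1) / i
= 4183 * ((1.1)^8 - 1) / 0.1
= 4183 * (2.143589 - 1) / 0.1
= 47836.3199


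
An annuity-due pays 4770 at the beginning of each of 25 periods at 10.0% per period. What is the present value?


PV_due = PMT * (1-(1+i)^(-n))/i * (1+i)
PV_immediate = 43297.4809
PV_due = 43297.4809 * 1.1
= 47627.229


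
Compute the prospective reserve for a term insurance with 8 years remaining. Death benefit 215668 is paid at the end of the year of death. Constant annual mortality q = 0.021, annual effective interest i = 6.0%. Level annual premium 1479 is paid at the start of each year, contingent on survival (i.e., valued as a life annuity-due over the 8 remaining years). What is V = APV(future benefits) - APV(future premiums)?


v = 1/(1+i) = 0.943396
APV(future benefits) per unit = sum_{k=0}^{7} k_p_x * q * v^(k+1) = 0.121998
APV(future benefits) = 215668 * 0.121998 = 26311.0027
Life annuity-due factor ä_{x:8} = sum_{k=0}^{7} k_p_x * v^k = 6.15798
APV(future premiums) = 1479 * 6.15798 = 9107.6521
V = 26311.0027 - 9107.6521
= 17203.3506


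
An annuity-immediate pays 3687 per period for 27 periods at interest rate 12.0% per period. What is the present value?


PV = PMT * (1 - (1+i)^(-n)) / i
= 3687 * (1 - (1+0.12)^(-27)) / 0.12
= 3687 * (1 - 0.046894) / 0.12
= 3687 * 7.942554
= 29284.1948


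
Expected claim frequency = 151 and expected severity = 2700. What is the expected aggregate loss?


E[S] = E[N] * E[X]
= 151 * 2700
= 407700


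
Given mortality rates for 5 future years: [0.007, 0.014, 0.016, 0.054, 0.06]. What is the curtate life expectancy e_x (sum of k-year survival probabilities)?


e_x = sum_{k=1}^{n} k_p_x
k_p_x values:
  1_p_x = 0.993
  2_p_x = 0.979098
  3_p_x = 0.963432
  4_p_x = 0.911407
  5_p_x = 0.856723
e_x = 4.7037


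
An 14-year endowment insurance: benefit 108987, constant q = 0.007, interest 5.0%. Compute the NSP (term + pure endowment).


Term component = 7257.5195
Pure endowment = 14_p_x * v^14 * benefit = 0.906337 * 0.505068 * 108987 = 49890.0559
NSP = 57147.5753


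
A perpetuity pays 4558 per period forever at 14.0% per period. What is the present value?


PV = PMT / i
= 4558 / 0.14
= 32557.1429


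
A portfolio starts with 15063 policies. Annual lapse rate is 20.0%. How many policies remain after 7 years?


remaining = initial * (1 - lapse)^years
= 15063 * (1 - 0.2)^7
= 15063 * 0.209715
= 3158.9401


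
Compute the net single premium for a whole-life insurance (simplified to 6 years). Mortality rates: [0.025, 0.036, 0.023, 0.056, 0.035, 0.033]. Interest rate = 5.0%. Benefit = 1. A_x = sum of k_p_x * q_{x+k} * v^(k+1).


v = 0.952381
Year 0: k_p_x=1.0, q=0.025, term=0.02381
Year 1: k_p_x=0.975, q=0.036, term=0.031837
Year 2: k_p_x=0.9399, q=0.023, term=0.018674
Year 3: k_p_x=0.918282, q=0.056, term=0.042306
Year 4: k_p_x=0.866858, q=0.035, term=0.023772
Year 5: k_p_x=0.836518, q=0.033, term=0.020599
A_x = 0.161


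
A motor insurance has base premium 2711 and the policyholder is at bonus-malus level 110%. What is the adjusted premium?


adjusted = base * BM_level / 100
= 2711 * 110 / 100
= 2711 * 1.1
= 2982.1


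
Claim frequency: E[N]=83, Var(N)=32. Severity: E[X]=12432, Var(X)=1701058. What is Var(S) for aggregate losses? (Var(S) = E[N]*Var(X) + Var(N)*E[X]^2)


Var(S) = E[N]*Var(X) + Var(N)*E[X]^2
= 83*1701058 + 32*12432^2
= 141187814 + 4945747968
= 5.0869e+09


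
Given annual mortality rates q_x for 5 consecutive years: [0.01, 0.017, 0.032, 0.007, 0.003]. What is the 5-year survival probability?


p_k = 1 - q_k for each year
Survival = product of (1 - q_k)
= 0.99 * 0.983 * 0.968 * 0.993 * 0.997
= 0.9326


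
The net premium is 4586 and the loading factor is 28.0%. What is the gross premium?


Gross = net * (1 + loading)
= 4586 * (1 + 0.28)
= 4586 * 1.28
= 5870.08


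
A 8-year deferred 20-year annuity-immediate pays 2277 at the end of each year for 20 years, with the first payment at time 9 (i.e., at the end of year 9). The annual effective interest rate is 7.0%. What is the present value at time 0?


PV at time 8 of the 20-year annuity-immediate:
a_n = 2277 * (1-(1+0.07)^(-20))/0.07 = 24122.5704
Discount back 8 years to time 0:
PV = 24122.5704 * (1+0.07)^(-8)
= 24122.5704 * 0.582009
= 14039.5556


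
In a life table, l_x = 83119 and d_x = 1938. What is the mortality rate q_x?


q_x = d_x / l_x
= 1938 / 83119
= 0.0233


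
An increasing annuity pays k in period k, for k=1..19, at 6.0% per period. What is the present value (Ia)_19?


(Ia)_n = sum_{k=1}^{n} k * v^k, v = 1/(1+i)
v = 0.943396
Sum computed term by term:
(Ia)_19 = 92.4643


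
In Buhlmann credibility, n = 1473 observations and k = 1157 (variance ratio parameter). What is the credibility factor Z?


Z = n / (n + k)
= 1473 / (1473 + 1157)
= 1473 / 2630
= 0.5601


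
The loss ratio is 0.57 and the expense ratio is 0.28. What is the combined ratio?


Combined ratio = loss ratio + expense ratio
= 0.57 + 0.28
= 0.85


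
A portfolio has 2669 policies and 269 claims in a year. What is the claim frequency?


frequency = claims / policies
= 269 / 2669
= 0.1008


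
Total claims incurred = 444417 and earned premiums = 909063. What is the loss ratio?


Loss ratio = claims / premiums
= 444417 / 909063
= 0.4889


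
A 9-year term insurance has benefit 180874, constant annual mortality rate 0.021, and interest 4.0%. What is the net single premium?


NSP = benefit * sum_{k=0}^{n-1} k_p_x * q * v^(k+1)
With constant q=0.021, v=0.961538
Sum = 0.144445
NSP = 180874 * 0.144445
= 26126.2986


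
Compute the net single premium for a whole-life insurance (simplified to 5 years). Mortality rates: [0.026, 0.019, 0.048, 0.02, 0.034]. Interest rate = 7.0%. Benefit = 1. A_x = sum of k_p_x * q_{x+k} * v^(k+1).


v = 0.934579
Year 0: k_p_x=1.0, q=0.026, term=0.024299
Year 1: k_p_x=0.974, q=0.019, term=0.016164
Year 2: k_p_x=0.955494, q=0.048, term=0.037438
Year 3: k_p_x=0.90963, q=0.02, term=0.013879
Year 4: k_p_x=0.891438, q=0.034, term=0.02161
A_x = 0.1134


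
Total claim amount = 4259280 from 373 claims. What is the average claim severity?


severity = total / number
= 4259280 / 373
= 11418.9812


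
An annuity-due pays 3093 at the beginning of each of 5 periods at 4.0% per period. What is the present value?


PV_due = PMT * (1-(1+i)^(-n))/i * (1+i)
PV_immediate = 13769.4865
PV_due = 13769.4865 * 1.04
= 14320.2659


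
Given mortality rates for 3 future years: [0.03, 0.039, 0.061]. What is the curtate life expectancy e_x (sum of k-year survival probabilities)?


e_x = sum_{k=1}^{n} k_p_x
k_p_x values:
  1_p_x = 0.97
  2_p_x = 0.93217
  3_p_x = 0.875308
e_x = 2.7775


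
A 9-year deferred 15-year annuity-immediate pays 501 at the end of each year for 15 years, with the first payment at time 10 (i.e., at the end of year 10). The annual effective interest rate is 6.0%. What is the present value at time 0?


PV at time 9 of the 15-year annuity-immediate:
a_n = 501 * (1-(1+0.06)^(-15))/0.06 = 4865.8367
Discount back 9 years to time 0:
PV = 4865.8367 * (1+0.06)^(-9)
= 4865.8367 * 0.591898
= 2880.0813


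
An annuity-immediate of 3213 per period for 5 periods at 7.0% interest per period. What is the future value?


FV = PMT * ((1+i)^n - 1) / i
= 3213 * ((1.07)^5 - 1) / 0.07
= 3213 * (1.402552 - 1) / 0.07
= 18477.1244


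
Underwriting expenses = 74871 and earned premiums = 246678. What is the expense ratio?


Expense ratio = expenses / premiums
= 74871 / 246678
= 0.3035


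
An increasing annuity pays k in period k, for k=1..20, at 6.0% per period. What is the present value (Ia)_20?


(Ia)_n = sum_{k=1}^{n} k * v^k, v = 1/(1+i)
v = 0.943396
Sum computed term by term:
(Ia)_20 = 98.7004


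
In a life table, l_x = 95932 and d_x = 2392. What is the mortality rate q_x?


q_x = d_x / l_x
= 2392 / 95932
= 0.0249


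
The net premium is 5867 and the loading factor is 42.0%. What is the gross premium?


Gross = net * (1 + loading)
= 5867 * (1 + 0.42)
= 5867 * 1.42
= 8331.14


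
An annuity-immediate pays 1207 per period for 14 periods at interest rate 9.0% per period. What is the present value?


PV = PMT * (1 - (1+i)^(-n)) / i
= 1207 * (1 - (1+0.09)^(-14)) / 0.09
= 1207 * (1 - 0.299246) / 0.09
= 1207 * 7.78615
= 9397.8835


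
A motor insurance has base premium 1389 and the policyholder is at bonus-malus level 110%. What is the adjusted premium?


adjusted = base * BM_level / 100
= 1389 * 110 / 100
= 1389 * 1.1
= 1527.9


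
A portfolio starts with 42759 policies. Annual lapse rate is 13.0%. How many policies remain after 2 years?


remaining = initial * (1 - lapse)^years
= 42759 * (1 - 0.13)^2
= 42759 * 0.7569
= 32364.2871


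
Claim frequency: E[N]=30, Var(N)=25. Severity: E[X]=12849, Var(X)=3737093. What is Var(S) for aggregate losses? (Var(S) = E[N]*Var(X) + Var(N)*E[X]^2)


Var(S) = E[N]*Var(X) + Var(N)*E[X]^2
= 30*3737093 + 25*12849^2
= 112112790 + 4127420025
= 4.2395e+09


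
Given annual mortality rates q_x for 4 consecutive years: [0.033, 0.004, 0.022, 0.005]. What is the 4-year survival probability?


p_k = 1 - q_k for each year
Survival = product of (1 - q_k)
= 0.967 * 0.996 * 0.978 * 0.995
= 0.9372


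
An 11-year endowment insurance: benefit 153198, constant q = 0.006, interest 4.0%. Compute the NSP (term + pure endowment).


Term component = 7833.6422
Pure endowment = 11_p_x * v^11 * benefit = 0.935945 * 0.649581 * 153198 = 93140.0768
NSP = 100973.719


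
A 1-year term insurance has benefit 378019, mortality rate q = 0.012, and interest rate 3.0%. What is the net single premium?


NSP = benefit * q * v
v = 1/(1+i) = 0.970874
NSP = 378019 * 0.012 * 0.970874
= 4404.1049


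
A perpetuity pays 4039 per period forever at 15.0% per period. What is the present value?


PV = PMT / i
= 4039 / 0.15
= 26926.6667


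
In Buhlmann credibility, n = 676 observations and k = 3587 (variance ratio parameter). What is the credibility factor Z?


Z = n / (n + k)
= 676 / (676 + 3587)
= 676 / 4263
= 0.1586


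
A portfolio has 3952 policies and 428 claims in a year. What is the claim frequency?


frequency = claims / policies
= 428 / 3952
= 0.1083


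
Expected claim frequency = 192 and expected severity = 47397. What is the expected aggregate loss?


E[S] = E[N] * E[X]
= 192 * 47397
= 9.1002e+06


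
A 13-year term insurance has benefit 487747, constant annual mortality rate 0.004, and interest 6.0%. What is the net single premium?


NSP = benefit * sum_{k=0}^{n-1} k_p_x * q * v^(k+1)
With constant q=0.004, v=0.943396
Sum = 0.034685
NSP = 487747 * 0.034685
= 16917.6264


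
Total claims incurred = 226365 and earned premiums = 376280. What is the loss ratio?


Loss ratio = claims / premiums
= 226365 / 376280
= 0.6016


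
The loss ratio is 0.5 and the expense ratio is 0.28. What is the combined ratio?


Combined ratio = loss ratio + expense ratio
= 0.5 + 0.28
= 0.78


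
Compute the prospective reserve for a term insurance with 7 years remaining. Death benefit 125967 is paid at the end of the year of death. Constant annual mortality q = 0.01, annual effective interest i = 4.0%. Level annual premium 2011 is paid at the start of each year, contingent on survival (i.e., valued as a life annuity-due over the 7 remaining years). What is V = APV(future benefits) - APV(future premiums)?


v = 1/(1+i) = 0.961538
APV(future benefits) per unit = sum_{k=0}^{6} k_p_x * q * v^(k+1) = 0.058341
APV(future benefits) = 125967 * 0.058341 = 7349.0896
Life annuity-due factor ä_{x:7} = sum_{k=0}^{6} k_p_x * v^k = 6.067504
APV(future premiums) = 2011 * 6.067504 = 12201.7512
V = 7349.0896 - 12201.7512
= -4852.6616


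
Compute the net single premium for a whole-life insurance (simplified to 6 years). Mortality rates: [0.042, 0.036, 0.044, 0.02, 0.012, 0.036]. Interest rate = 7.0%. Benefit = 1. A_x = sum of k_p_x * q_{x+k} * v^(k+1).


v = 0.934579
Year 0: k_p_x=1.0, q=0.042, term=0.039252
Year 1: k_p_x=0.958, q=0.036, term=0.030123
Year 2: k_p_x=0.923512, q=0.044, term=0.03317
Year 3: k_p_x=0.882877, q=0.02, term=0.013471
Year 4: k_p_x=0.86522, q=0.012, term=0.007403
Year 5: k_p_x=0.854837, q=0.036, term=0.020506
A_x = 0.1439


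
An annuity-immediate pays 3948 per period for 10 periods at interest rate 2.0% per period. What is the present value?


PV = PMT * (1 - (1+i)^(-n)) / i
= 3948 * (1 - (1+0.02)^(-10)) / 0.02
= 3948 * (1 - 0.820348) / 0.02
= 3948 * 8.982585
= 35463.2456


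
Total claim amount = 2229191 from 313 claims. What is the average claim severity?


severity = total / number
= 2229191 / 313
= 7122.016


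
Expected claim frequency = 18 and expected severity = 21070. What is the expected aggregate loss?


E[S] = E[N] * E[X]
= 18 * 21070
= 379260


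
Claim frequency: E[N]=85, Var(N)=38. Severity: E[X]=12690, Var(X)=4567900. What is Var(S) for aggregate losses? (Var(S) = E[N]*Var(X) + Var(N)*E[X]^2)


Var(S) = E[N]*Var(X) + Var(N)*E[X]^2
= 85*4567900 + 38*12690^2
= 388271500 + 6119371800
= 6.5076e+09


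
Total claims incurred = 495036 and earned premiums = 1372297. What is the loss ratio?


Loss ratio = claims / premiums
= 495036 / 1372297
= 0.3607


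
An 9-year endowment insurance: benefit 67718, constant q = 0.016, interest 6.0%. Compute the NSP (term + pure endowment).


Term component = 6958.2572
Pure endowment = 9_p_x * v^9 * benefit = 0.86488 * 0.591898 * 67718 = 34666.2785
NSP = 41624.5356


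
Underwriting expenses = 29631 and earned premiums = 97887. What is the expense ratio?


Expense ratio = expenses / premiums
= 29631 / 97887
= 0.3027


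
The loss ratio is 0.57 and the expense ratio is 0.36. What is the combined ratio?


Combined ratio = loss ratio + expense ratio
= 0.57 + 0.36
= 0.93


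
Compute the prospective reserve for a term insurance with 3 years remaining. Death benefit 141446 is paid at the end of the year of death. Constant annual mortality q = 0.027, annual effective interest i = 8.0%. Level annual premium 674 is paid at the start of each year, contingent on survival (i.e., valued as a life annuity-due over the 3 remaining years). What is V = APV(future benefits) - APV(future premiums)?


v = 1/(1+i) = 0.925926
APV(future benefits) per unit = sum_{k=0}^{2} k_p_x * q * v^(k+1) = 0.067815
APV(future benefits) = 141446 * 0.067815 = 9592.1373
Life annuity-due factor ä_{x:3} = sum_{k=0}^{2} k_p_x * v^k = 2.712593
APV(future premiums) = 674 * 2.712593 = 1828.288
V = 9592.1373 - 1828.288
= 7763.8493


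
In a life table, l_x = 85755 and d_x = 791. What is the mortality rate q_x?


q_x = d_x / l_x
= 791 / 85755
= 0.0092


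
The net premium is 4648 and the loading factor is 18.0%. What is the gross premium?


Gross = net * (1 + loading)
= 4648 * (1 + 0.18)
= 4648 * 1.18
= 5484.64


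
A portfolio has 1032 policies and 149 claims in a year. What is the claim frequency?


frequency = claims / policies
= 149 / 1032
= 0.1444


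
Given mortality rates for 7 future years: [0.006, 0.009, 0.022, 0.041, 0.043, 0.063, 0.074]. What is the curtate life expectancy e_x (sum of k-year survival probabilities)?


e_x = sum_{k=1}^{n} k_p_x
k_p_x values:
  1_p_x = 0.994
  2_p_x = 0.985054
  3_p_x = 0.963383
  4_p_x = 0.923884
  5_p_x = 0.884157
  6_p_x = 0.828455
  7_p_x = 0.76715
e_x = 6.3461


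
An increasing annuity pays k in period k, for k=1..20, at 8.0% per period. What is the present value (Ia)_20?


(Ia)_n = sum_{k=1}^{n} k * v^k, v = 1/(1+i)
v = 0.925926
Sum computed term by term:
(Ia)_20 = 78.9079


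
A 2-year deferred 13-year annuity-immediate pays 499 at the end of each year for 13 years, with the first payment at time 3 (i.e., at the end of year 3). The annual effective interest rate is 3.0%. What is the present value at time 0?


PV at time 2 of the 13-year annuity-immediate:
a_n = 499 * (1-(1+0.03)^(-13))/0.03 = 5306.8427
Discount back 2 years to time 0:
PV = 5306.8427 * (1+0.03)^(-2)
= 5306.8427 * 0.942596
= 5002.2082


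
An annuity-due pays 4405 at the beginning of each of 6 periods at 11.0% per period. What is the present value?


PV_due = PMT * (1-(1+i)^(-n))/i * (1+i)
PV_immediate = 18635.5192
PV_due = 18635.5192 * 1.11
= 20685.4264


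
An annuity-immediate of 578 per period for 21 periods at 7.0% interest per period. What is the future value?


FV = PMT * ((1+i)^n - 1) / i
= 578 * ((1.07)^21 - 1) / 0.07
= 578 * (4.140562 - 1) / 0.07
= 25932.0722


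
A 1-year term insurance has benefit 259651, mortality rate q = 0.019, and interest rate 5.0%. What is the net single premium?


NSP = benefit * q * v
v = 1/(1+i) = 0.952381
NSP = 259651 * 0.019 * 0.952381
= 4698.4467


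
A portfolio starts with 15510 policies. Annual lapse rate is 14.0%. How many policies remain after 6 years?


remaining = initial * (1 - lapse)^years
= 15510 * (1 - 0.14)^6
= 15510 * 0.404567
= 6274.8378


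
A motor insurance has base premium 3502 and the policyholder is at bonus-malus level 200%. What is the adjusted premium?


adjusted = base * BM_level / 100
= 3502 * 200 / 100
= 3502 * 2.0
= 7004.0


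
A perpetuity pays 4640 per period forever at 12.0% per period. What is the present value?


PV = PMT / i
= 4640 / 0.12
= 38666.6667


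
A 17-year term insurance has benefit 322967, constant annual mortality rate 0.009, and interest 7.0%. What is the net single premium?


NSP = benefit * sum_{k=0}^{n-1} k_p_x * q * v^(k+1)
With constant q=0.009, v=0.934579
Sum = 0.082997
NSP = 322967 * 0.082997
= 26805.1813


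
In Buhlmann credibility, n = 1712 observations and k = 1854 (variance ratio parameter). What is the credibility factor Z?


Z = n / (n + k)
= 1712 / (1712 + 1854)
= 1712 / 3566
= 0.4801


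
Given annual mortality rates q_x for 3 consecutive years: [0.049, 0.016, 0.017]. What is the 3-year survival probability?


p_k = 1 - q_k for each year
Survival = product of (1 - q_k)
= 0.951 * 0.984 * 0.983
= 0.9199


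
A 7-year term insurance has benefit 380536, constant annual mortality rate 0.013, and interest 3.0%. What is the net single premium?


NSP = benefit * sum_{k=0}^{n-1} k_p_x * q * v^(k+1)
With constant q=0.013, v=0.970874
Sum = 0.078023
NSP = 380536 * 0.078023
= 29690.5366


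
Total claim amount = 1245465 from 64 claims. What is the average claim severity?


severity = total / number
= 1245465 / 64
= 19460.3906


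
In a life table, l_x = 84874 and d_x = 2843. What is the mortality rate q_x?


q_x = d_x / l_x
= 2843 / 84874
= 0.0335


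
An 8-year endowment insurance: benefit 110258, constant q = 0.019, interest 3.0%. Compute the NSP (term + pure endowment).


Term component = 13804.8802
Pure endowment = 8_p_x * v^8 * benefit = 0.857733 * 0.789409 * 110258 = 74655.9406
NSP = 88460.8208


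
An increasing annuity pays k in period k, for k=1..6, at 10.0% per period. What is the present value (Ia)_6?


(Ia)_n = sum_{k=1}^{n} k * v^k, v = 1/(1+i)
v = 0.909091
Sum computed term by term:
(Ia)_6 = 14.0394


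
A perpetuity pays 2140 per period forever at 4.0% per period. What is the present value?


PV = PMT / i
= 2140 / 0.04
= 53500.0


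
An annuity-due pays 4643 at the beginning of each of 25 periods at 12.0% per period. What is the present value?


PV_due = PMT * (1-(1+i)^(-n))/i * (1+i)
PV_immediate = 36415.6949
PV_due = 36415.6949 * 1.12
= 40785.5783


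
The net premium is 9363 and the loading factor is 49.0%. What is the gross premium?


Gross = net * (1 + loading)
= 9363 * (1 + 0.49)
= 9363 * 1.49
= 13950.87


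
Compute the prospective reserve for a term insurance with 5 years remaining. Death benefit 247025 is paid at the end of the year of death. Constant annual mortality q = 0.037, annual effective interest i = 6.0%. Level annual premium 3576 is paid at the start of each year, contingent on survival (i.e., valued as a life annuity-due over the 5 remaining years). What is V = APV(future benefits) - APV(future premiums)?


v = 1/(1+i) = 0.943396
APV(future benefits) per unit = sum_{k=0}^{4} k_p_x * q * v^(k+1) = 0.145378
APV(future benefits) = 247025 * 0.145378 = 35912.0075
Life annuity-due factor ä_{x:5} = sum_{k=0}^{4} k_p_x * v^k = 4.164884
APV(future premiums) = 3576 * 4.164884 = 14893.6254
V = 35912.0075 - 14893.6254
= 21018.3821


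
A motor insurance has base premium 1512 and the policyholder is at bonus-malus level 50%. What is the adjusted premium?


adjusted = base * BM_level / 100
= 1512 * 50 / 100
= 1512 * 0.5
= 756.0


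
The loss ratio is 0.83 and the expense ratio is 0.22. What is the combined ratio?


Combined ratio = loss ratio + expense ratio
= 0.83 + 0.22
= 1.05


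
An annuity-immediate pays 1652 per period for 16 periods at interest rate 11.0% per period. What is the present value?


PV = PMT * (1 - (1+i)^(-n)) / i
= 1652 * (1 - (1+0.11)^(-16)) / 0.11
= 1652 * (1 - 0.188292) / 0.11
= 1652 * 7.379162
= 12190.3753


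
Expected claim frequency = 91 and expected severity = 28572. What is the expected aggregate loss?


E[S] = E[N] * E[X]
= 91 * 28572
= 2.6001e+06


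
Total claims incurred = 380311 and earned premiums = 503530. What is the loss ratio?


Loss ratio = claims / premiums
= 380311 / 503530
= 0.7553


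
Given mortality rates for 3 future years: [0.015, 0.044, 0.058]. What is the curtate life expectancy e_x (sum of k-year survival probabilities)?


e_x = sum_{k=1}^{n} k_p_x
k_p_x values:
  1_p_x = 0.985
  2_p_x = 0.94166
  3_p_x = 0.887044
e_x = 2.8137


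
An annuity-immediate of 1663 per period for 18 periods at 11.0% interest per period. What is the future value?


FV = PMT * ((1+i)^n - 1) / i
= 1663 * ((1.11)^18 - 1) / 0.11
= 1663 * (6.543553 - 1) / 0.11
= 83808.4408


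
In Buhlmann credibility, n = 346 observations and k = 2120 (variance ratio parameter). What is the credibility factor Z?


Z = n / (n + k)
= 346 / (346 + 2120)
= 346 / 2466
= 0.1403


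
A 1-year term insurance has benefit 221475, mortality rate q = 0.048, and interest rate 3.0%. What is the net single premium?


NSP = benefit * q * v
v = 1/(1+i) = 0.970874
NSP = 221475 * 0.048 * 0.970874
= 10321.165


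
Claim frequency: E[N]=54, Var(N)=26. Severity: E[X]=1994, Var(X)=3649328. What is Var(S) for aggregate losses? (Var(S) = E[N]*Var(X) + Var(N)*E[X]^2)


Var(S) = E[N]*Var(X) + Var(N)*E[X]^2
= 54*3649328 + 26*1994^2
= 197063712 + 103376936
= 3.0044e+08


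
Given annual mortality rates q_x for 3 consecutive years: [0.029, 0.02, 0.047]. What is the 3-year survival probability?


p_k = 1 - q_k for each year
Survival = product of (1 - q_k)
= 0.971 * 0.98 * 0.953
= 0.9069


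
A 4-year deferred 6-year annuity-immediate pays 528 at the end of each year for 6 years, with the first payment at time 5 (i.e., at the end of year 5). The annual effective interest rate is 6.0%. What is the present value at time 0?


PV at time 4 of the 6-year annuity-immediate:
a_n = 528 * (1-(1+0.06)^(-6))/0.06 = 2596.3472
Discount back 4 years to time 0:
PV = 2596.3472 * (1+0.06)^(-4)
= 2596.3472 * 0.792094
= 2056.5502


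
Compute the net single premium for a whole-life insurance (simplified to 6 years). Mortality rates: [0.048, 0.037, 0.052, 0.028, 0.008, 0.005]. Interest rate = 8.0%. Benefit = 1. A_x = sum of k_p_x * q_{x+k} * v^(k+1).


v = 0.925926
Year 0: k_p_x=1.0, q=0.048, term=0.044444
Year 1: k_p_x=0.952, q=0.037, term=0.030199
Year 2: k_p_x=0.916776, q=0.052, term=0.037844
Year 3: k_p_x=0.869104, q=0.028, term=0.017887
Year 4: k_p_x=0.844769, q=0.008, term=0.004599
Year 5: k_p_x=0.838011, q=0.005, term=0.00264
A_x = 0.1376


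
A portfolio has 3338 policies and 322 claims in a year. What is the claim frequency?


frequency = claims / policies
= 322 / 3338
= 0.0965


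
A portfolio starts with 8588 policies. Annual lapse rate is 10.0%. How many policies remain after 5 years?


remaining = initial * (1 - lapse)^years
= 8588 * (1 - 0.1)^5
= 8588 * 0.59049
= 5071.1281


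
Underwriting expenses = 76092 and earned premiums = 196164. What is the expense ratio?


Expense ratio = expenses / premiums
= 76092 / 196164
= 0.3879


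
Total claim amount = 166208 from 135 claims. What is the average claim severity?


severity = total / number
= 166208 / 135
= 1231.1704


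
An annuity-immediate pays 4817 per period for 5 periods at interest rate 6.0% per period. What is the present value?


PV = PMT * (1 - (1+i)^(-n)) / i
= 4817 * (1 - (1+0.06)^(-5)) / 0.06
= 4817 * (1 - 0.747258) / 0.06
= 4817 * 4.212364
= 20290.9564


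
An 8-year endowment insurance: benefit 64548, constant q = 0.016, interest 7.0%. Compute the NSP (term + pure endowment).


Term component = 5865.7269
Pure endowment = 8_p_x * v^8 * benefit = 0.878943 * 0.582009 * 64548 = 33019.7177
NSP = 38885.4447


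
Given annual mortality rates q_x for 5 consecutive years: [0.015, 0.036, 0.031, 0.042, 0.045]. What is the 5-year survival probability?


p_k = 1 - q_k for each year
Survival = product of (1 - q_k)
= 0.985 * 0.964 * 0.969 * 0.958 * 0.955
= 0.8418


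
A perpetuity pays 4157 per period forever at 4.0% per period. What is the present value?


PV = PMT / i
= 4157 / 0.04
= 103925.0


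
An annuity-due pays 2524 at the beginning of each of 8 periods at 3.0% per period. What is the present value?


PV_due = PMT * (1-(1+i)^(-n))/i * (1+i)
PV_immediate = 17717.7031
PV_due = 17717.7031 * 1.03
= 18249.2342


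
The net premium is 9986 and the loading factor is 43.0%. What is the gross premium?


Gross = net * (1 + loading)
= 9986 * (1 + 0.43)
= 9986 * 1.43
= 14279.98


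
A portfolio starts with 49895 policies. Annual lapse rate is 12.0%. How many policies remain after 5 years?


remaining = initial * (1 - lapse)^years
= 49895 * (1 - 0.12)^5
= 49895 * 0.527732
= 26331.184


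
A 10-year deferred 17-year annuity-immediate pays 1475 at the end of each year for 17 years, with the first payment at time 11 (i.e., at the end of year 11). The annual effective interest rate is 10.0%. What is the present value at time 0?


PV at time 10 of the 17-year annuity-immediate:
a_n = 1475 * (1-(1+0.1)^(-17))/0.1 = 11831.7911
Discount back 10 years to time 0:
PV = 11831.7911 * (1+0.1)^(-10)
= 11831.7911 * 0.385543
= 4561.6677


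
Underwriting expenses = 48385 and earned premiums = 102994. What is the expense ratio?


Expense ratio = expenses / premiums
= 48385 / 102994
= 0.4698


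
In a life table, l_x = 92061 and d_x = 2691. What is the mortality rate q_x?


q_x = d_x / l_x
= 2691 / 92061
= 0.0292


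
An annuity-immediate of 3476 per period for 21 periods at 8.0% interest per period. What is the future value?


FV = PMT * ((1+i)^n - 1) / i
= 3476 * ((1.08)^21 - 1) / 0.08
= 3476 * (5.033834 - 1) / 0.08
= 175270.0749


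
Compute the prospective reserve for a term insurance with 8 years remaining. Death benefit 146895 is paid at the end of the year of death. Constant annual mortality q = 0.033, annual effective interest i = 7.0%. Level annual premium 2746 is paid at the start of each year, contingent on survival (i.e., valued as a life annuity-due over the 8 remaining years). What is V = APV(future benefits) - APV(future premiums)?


v = 1/(1+i) = 0.934579
APV(future benefits) per unit = sum_{k=0}^{7} k_p_x * q * v^(k+1) = 0.177822
APV(future benefits) = 146895 * 0.177822 = 26121.1021
Life annuity-due factor ä_{x:8} = sum_{k=0}^{7} k_p_x * v^k = 5.76573
APV(future premiums) = 2746 * 5.76573 = 15832.6953
V = 26121.1021 - 15832.6953
= 10288.4068


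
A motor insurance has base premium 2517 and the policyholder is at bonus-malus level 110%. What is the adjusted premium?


adjusted = base * BM_level / 100
= 2517 * 110 / 100
= 2517 * 1.1
= 2768.7


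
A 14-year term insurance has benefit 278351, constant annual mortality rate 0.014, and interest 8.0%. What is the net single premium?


NSP = benefit * sum_{k=0}^{n-1} k_p_x * q * v^(k+1)
With constant q=0.014, v=0.925926
Sum = 0.107312
NSP = 278351 * 0.107312
= 29870.4338


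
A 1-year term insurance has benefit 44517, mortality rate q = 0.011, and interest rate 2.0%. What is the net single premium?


NSP = benefit * q * v
v = 1/(1+i) = 0.980392
NSP = 44517 * 0.011 * 0.980392
= 480.0853


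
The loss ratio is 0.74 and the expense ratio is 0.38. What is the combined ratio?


Combined ratio = loss ratio + expense ratio
= 0.74 + 0.38
= 1.12


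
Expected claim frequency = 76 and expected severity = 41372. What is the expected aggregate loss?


E[S] = E[N] * E[X]
= 76 * 41372
= 3.1443e+06


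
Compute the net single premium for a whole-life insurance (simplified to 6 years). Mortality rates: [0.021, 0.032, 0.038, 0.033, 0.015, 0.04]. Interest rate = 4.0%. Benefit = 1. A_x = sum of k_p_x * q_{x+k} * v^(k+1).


v = 0.961538
Year 0: k_p_x=1.0, q=0.021, term=0.020192
Year 1: k_p_x=0.979, q=0.032, term=0.028964
Year 2: k_p_x=0.947672, q=0.038, term=0.032014
Year 3: k_p_x=0.91166, q=0.033, term=0.025717
Year 4: k_p_x=0.881576, q=0.015, term=0.010869
Year 5: k_p_x=0.868352, q=0.04, term=0.027451
A_x = 0.1452


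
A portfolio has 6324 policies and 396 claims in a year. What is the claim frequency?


frequency = claims / policies
= 396 / 6324
= 0.0626


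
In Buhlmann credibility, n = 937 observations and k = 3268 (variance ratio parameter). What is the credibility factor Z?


Z = n / (n + k)
= 937 / (937 + 3268)
= 937 / 4205
= 0.2228


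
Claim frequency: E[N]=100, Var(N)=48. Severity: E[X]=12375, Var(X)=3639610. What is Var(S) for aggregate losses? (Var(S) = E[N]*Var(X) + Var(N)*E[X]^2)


Var(S) = E[N]*Var(X) + Var(N)*E[X]^2
= 100*3639610 + 48*12375^2
= 363961000 + 7350750000
= 7.7147e+09


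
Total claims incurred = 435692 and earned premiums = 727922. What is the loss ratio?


Loss ratio = claims / premiums
= 435692 / 727922
= 0.5985


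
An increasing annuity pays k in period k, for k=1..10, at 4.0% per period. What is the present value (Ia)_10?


(Ia)_n = sum_{k=1}^{n} k * v^k, v = 1/(1+i)
v = 0.961538
Sum computed term by term:
(Ia)_10 = 41.9922


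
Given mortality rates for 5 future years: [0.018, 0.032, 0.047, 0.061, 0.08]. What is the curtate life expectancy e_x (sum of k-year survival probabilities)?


e_x = sum_{k=1}^{n} k_p_x
k_p_x values:
  1_p_x = 0.982
  2_p_x = 0.950576
  3_p_x = 0.905899
  4_p_x = 0.850639
  5_p_x = 0.782588
e_x = 4.4717


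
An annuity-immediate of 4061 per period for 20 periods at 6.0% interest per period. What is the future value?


FV = PMT * ((1+i)^n - 1) / i
= 4061 * ((1.06)^20 - 1) / 0.06
= 4061 * (3.207135 - 1) / 0.06
= 149386.2859


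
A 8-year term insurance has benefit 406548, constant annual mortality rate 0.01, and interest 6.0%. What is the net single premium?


NSP = benefit * sum_{k=0}^{n-1} k_p_x * q * v^(k+1)
With constant q=0.01, v=0.943396
Sum = 0.060151
NSP = 406548 * 0.060151
= 24454.3595


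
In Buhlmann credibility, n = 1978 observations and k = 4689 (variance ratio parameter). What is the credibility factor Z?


Z = n / (n + k)
= 1978 / (1978 + 4689)
= 1978 / 6667
= 0.2967


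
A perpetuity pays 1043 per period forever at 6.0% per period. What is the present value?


PV = PMT / i
= 1043 / 0.06
= 17383.3333


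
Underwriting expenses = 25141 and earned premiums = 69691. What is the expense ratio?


Expense ratio = expenses / premiums
= 25141 / 69691
= 0.3607


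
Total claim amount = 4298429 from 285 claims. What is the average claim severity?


severity = total / number
= 4298429 / 285
= 15082.207


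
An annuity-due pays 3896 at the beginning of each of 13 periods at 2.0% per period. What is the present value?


PV_due = PMT * (1-(1+i)^(-n))/i * (1+i)
PV_immediate = 44213.2641
PV_due = 44213.2641 * 1.02
= 45097.5294


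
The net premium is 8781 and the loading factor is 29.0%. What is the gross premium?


Gross = net * (1 + loading)
= 8781 * (1 + 0.29)
= 8781 * 1.29
= 11327.49


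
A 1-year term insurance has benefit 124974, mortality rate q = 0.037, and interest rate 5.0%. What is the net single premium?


NSP = benefit * q * v
v = 1/(1+i) = 0.952381
NSP = 124974 * 0.037 * 0.952381
= 4403.8457


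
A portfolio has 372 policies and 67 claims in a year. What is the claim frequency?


frequency = claims / policies
= 67 / 372
= 0.1801


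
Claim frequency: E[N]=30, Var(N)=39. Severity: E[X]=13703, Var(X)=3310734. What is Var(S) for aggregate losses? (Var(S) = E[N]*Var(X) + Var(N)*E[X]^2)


Var(S) = E[N]*Var(X) + Var(N)*E[X]^2
= 30*3310734 + 39*13703^2
= 99322020 + 7323116151
= 7.4224e+09


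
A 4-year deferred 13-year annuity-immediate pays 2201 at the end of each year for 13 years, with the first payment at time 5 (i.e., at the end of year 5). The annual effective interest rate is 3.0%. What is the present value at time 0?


PV at time 4 of the 13-year annuity-immediate:
a_n = 2201 * (1-(1+0.03)^(-13))/0.03 = 23407.5367
Discount back 4 years to time 0:
PV = 23407.5367 * (1+0.03)^(-4)
= 23407.5367 * 0.888487
= 20797.2932


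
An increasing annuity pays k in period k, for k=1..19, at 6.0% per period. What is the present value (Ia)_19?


(Ia)_n = sum_{k=1}^{n} k * v^k, v = 1/(1+i)
v = 0.943396
Sum computed term by term:
(Ia)_19 = 92.4643


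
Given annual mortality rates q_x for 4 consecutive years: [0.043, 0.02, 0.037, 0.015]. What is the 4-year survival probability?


p_k = 1 - q_k for each year
Survival = product of (1 - q_k)
= 0.957 * 0.98 * 0.963 * 0.985
= 0.8896


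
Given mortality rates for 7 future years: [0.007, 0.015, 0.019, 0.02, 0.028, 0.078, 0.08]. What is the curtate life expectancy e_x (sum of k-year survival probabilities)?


e_x = sum_{k=1}^{n} k_p_x
k_p_x values:
  1_p_x = 0.993
  2_p_x = 0.978105
  3_p_x = 0.959521
  4_p_x = 0.940331
  5_p_x = 0.914001
  6_p_x = 0.842709
  7_p_x = 0.775292
e_x = 6.403


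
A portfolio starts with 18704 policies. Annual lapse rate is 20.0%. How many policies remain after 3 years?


remaining = initial * (1 - lapse)^years
= 18704 * (1 - 0.2)^3
= 18704 * 0.512
= 9576.448


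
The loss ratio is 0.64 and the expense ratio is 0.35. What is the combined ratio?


Combined ratio = loss ratio + expense ratio
= 0.64 + 0.35
= 0.99


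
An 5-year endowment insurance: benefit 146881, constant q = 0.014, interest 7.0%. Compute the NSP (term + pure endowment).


Term component = 8214.1933
Pure endowment = 5_p_x * v^5 * benefit = 0.931933 * 0.712986 * 146881 = 97595.8401
NSP = 105810.0334


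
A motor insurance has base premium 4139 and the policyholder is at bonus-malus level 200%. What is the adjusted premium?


adjusted = base * BM_level / 100
= 4139 * 200 / 100
= 4139 * 2.0
= 8278.0


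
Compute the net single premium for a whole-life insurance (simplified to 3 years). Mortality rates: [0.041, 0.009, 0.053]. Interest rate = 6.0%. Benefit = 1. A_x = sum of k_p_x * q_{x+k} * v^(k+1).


v = 0.943396
Year 0: k_p_x=1.0, q=0.041, term=0.038679
Year 1: k_p_x=0.959, q=0.009, term=0.007682
Year 2: k_p_x=0.950369, q=0.053, term=0.042291
A_x = 0.0887


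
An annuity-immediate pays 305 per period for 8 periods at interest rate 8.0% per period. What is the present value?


PV = PMT * (1 - (1+i)^(-n)) / i
= 305 * (1 - (1+0.08)^(-8)) / 0.08
= 305 * (1 - 0.540269) / 0.08
= 305 * 5.746639
= 1752.7249


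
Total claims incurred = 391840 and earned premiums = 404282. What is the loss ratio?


Loss ratio = claims / premiums
= 391840 / 404282
= 0.9692


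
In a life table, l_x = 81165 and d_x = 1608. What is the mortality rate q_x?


q_x = d_x / l_x
= 1608 / 81165
= 0.0198


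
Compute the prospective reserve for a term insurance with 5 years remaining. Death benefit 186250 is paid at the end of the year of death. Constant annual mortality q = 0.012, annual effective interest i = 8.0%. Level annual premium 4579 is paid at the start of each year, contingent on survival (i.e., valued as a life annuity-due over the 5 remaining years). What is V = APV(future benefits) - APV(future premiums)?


v = 1/(1+i) = 0.925926
APV(future benefits) per unit = sum_{k=0}^{4} k_p_x * q * v^(k+1) = 0.046863
APV(future benefits) = 186250 * 0.046863 = 8728.2446
Life annuity-due factor ä_{x:5} = sum_{k=0}^{4} k_p_x * v^k = 4.217675
APV(future premiums) = 4579 * 4.217675 = 19312.7349
V = 8728.2446 - 19312.7349
= -10584.4903


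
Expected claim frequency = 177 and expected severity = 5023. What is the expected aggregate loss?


E[S] = E[N] * E[X]
= 177 * 5023
= 889071


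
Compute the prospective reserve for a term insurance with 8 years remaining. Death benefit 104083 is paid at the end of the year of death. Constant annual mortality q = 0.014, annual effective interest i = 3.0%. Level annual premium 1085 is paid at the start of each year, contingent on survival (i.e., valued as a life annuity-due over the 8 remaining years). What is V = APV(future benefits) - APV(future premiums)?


v = 1/(1+i) = 0.970874
APV(future benefits) per unit = sum_{k=0}^{7} k_p_x * q * v^(k+1) = 0.093797
APV(future benefits) = 104083 * 0.093797 = 9762.7048
Life annuity-due factor ä_{x:8} = sum_{k=0}^{7} k_p_x * v^k = 6.900802
APV(future premiums) = 1085 * 6.900802 = 7487.3698
V = 9762.7048 - 7487.3698
= 2275.335


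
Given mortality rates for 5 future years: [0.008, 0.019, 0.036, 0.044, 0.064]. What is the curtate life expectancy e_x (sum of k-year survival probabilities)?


e_x = sum_{k=1}^{n} k_p_x
k_p_x values:
  1_p_x = 0.992
  2_p_x = 0.973152
  3_p_x = 0.938119
  4_p_x = 0.896841
  5_p_x = 0.839443
e_x = 4.6396


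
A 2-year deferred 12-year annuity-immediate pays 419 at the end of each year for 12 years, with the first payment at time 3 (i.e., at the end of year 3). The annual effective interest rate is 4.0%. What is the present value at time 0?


PV at time 2 of the 12-year annuity-immediate:
a_n = 419 * (1-(1+0.04)^(-12))/0.04 = 3932.3459
Discount back 2 years to time 0:
PV = 3932.3459 * (1+0.04)^(-2)
= 3932.3459 * 0.924556
= 3635.6748


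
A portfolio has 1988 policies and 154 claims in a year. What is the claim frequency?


frequency = claims / policies
= 154 / 1988
= 0.0775


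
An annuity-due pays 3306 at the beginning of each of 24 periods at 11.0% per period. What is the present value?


PV_due = PMT * (1-(1+i)^(-n))/i * (1+i)
PV_immediate = 27598.9395
PV_due = 27598.9395 * 1.11
= 30634.8229


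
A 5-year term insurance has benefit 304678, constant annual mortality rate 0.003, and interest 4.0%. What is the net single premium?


NSP = benefit * sum_{k=0}^{n-1} k_p_x * q * v^(k+1)
With constant q=0.003, v=0.961538
Sum = 0.013279
NSP = 304678 * 0.013279
= 4045.7281


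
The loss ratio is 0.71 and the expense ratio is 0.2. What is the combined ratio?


Combined ratio = loss ratio + expense ratio
= 0.71 + 0.2
= 0.91
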